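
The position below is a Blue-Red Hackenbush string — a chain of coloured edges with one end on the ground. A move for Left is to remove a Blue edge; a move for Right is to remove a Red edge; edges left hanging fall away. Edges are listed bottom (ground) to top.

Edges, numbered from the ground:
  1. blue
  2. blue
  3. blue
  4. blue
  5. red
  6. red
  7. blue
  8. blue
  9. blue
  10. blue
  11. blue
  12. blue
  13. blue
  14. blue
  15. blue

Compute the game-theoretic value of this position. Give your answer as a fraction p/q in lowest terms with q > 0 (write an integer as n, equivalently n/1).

G_1 [b]  L=[0]  R=[—]  ⇒ 1
G_2 [bb]  L=[0; 1]  R=[—]  ⇒ 2
G_3 [bbb]  L=[0; 1; 2]  R=[—]  ⇒ 3
G_4 [bbbb]  L=[0; 1; 2; 3]  R=[—]  ⇒ 4
G_5 [bbbbr]  L=[0; 1; 2; 3]  R=[4]  ⇒ 7/2
G_6 [bbbbrr]  L=[0; 1; 2; 3]  R=[7/2; 4]  ⇒ 13/4
G_7 [bbbbrrb]  L=[0; 1; 2; 3; 13/4]  R=[7/2; 4]  ⇒ 27/8
G_8 [bbbbrrbb]  L=[0; 1; 2; 3; 13/4; 27/8]  R=[7/2; 4]  ⇒ 55/16
G_9 [bbbbrrbbb]  L=[0; 1; 2; 3; 13/4; 27/8; 55/16]  R=[7/2; 4]  ⇒ 111/32
G_10 [bbbbrrbbbb]  L=[0; 1; 2; 3; 13/4; 27/8; 55/16; 111/32]  R=[7/2; 4]  ⇒ 223/64
G_11 [bbbbrrbbbbb]  L=[0; 1; 2; 3; 13/4; 27/8; 55/16; 111/32; 223/64]  R=[7/2; 4]  ⇒ 447/128
G_12 [bbbbrrbbbbbb]  L=[0; 1; 2; 3; 13/4; 27/8; 55/16; 111/32; 223/64; 447/128]  R=[7/2; 4]  ⇒ 895/256
G_13 [bbbbrrbbbbbbb]  L=[0; 1; 2; 3; 13/4; 27/8; 55/16; 111/32; 223/64; 447/128; 895/256]  R=[7/2; 4]  ⇒ 1791/512
G_14 [bbbbrrbbbbbbbb]  L=[0; 1; 2; 3; 13/4; 27/8; 55/16; 111/32; 223/64; 447/128; 895/256; 1791/512]  R=[7/2; 4]  ⇒ 3583/1024
G_15 [bbbbrrbbbbbbbbb]  L=[0; 1; 2; 3; 13/4; 27/8; 55/16; 111/32; 223/64; 447/128; 895/256; 1791/512; 3583/1024]  R=[7/2; 4]  ⇒ 7167/2048

7167/2048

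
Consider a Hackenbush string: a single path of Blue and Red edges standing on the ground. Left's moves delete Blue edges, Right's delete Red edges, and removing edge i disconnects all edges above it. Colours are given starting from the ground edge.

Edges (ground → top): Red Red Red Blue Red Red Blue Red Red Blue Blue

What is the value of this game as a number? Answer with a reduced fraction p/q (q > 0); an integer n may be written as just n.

-729/256

step 1: add Red to get R; options L={ (no moves) } R={ 0 } ⇒ -1
step 2: add Red to get RR; options L={ (no moves) } R={ -1, 0 } ⇒ -2
step 3: add Red to get RRR; options L={ (no moves) } R={ -2, -1, 0 } ⇒ -3
step 4: add Blue to get RRRB; options L={ -3 } R={ -2, -1, 0 } ⇒ -5/2
step 5: add Red to get RRRBR; options L={ -3 } R={ -5/2, -2, -1, 0 } ⇒ -11/4
step 6: add Red to get RRRBRR; options L={ -3 } R={ -11/4, -5/2, -2, -1, 0 } ⇒ -23/8
step 7: add Blue to get RRRBRRB; options L={ -3, -23/8 } R={ -11/4, -5/2, -2, -1, 0 } ⇒ -45/16
step 8: add Red to get RRRBRRBR; options L={ -3, -23/8 } R={ -45/16, -11/4, -5/2, -2, -1, 0 } ⇒ -91/32
step 9: add Red to get RRRBRRBRR; options L={ -3, -23/8 } R={ -91/32, -45/16, -11/4, -5/2, -2, -1, 0 } ⇒ -183/64
step 10: add Blue to get RRRBRRBRRB; options L={ -3, -23/8, -183/64 } R={ -91/32, -45/16, -11/4, -5/2, -2, -1, 0 } ⇒ -365/128
step 11: add Blue to get RRRBRRBRRBB; options L={ -3, -23/8, -183/64, -365/128 } R={ -91/32, -45/16, -11/4, -5/2, -2, -1, 0 } ⇒ -729/256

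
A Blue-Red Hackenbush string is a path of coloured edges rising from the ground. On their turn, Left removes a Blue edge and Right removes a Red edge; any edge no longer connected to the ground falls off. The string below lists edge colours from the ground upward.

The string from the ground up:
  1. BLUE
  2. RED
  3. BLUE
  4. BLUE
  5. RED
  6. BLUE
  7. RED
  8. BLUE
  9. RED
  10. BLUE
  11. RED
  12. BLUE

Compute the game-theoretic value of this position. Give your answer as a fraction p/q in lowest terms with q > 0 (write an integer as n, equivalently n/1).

Recurse on prefixes of the 12-edge string BLUE RED BLUE BLUE RED BLUE RED BLUE RED BLUE RED BLUE:
g(B) = { 0 | none } → 1
g(BR) = { 0 | 1 } → 1/2
g(BRB) = { 0, 1/2 | 1 } → 3/4
g(BRBB) = { 0, 1/2, 3/4 | 1 } → 7/8
g(BRBBR) = { 0, 1/2, 3/4 | 7/8, 1 } → 13/16
g(BRBBRB) = { 0, 1/2, 3/4, 13/16 | 7/8, 1 } → 27/32
g(BRBBRBR) = { 0, 1/2, 3/4, 13/16 | 27/32, 7/8, 1 } → 53/64
g(BRBBRBRB) = { 0, 1/2, 3/4, 13/16, 53/64 | 27/32, 7/8, 1 } → 107/128
g(BRBBRBRBR) = { 0, 1/2, 3/4, 13/16, 53/64 | 107/128, 27/32, 7/8, 1 } → 213/256
g(BRBBRBRBRB) = { 0, 1/2, 3/4, 13/16, 53/64, 213/256 | 107/128, 27/32, 7/8, 1 } → 427/512
g(BRBBRBRBRBR) = { 0, 1/2, 3/4, 13/16, 53/64, 213/256 | 427/512, 107/128, 27/32, 7/8, 1 } → 853/1024
g(BRBBRBRBRBRB) = { 0, 1/2, 3/4, 13/16, 53/64, 213/256, 853/1024 | 427/512, 107/128, 27/32, 7/8, 1 } → 1707/2048

1707/2048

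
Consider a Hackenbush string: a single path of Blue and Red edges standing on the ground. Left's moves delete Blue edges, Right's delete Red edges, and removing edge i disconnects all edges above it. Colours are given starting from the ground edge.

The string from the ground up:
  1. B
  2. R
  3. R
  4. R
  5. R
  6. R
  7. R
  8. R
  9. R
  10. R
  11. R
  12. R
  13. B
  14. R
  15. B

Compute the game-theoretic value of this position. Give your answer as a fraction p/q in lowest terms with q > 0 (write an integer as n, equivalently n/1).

11/16384

Build val(s[:k]) for k = 1..15, string s = B R R R R R R R R R R R B R B.
val_1 [B]  L=[0]  R=[(no moves)]  → 1
val_2 [BR]  L=[0]  R=[1]  → 1/2
val_3 [BRR]  L=[0]  R=[1/2 1]  → 1/4
val_4 [BRRR]  L=[0]  R=[1/4 1/2 1]  → 1/8
val_5 [BRRRR]  L=[0]  R=[1/8 1/4 1/2 1]  → 1/16
val_6 [BRRRRR]  L=[0]  R=[1/16 1/8 1/4 1/2 1]  → 1/32
val_7 [BRRRRRR]  L=[0]  R=[1/32 1/16 1/8 1/4 1/2 1]  → 1/64
val_8 [BRRRRRRR]  L=[0]  R=[1/64 1/32 1/16 1/8 1/4 1/2 1]  → 1/128
val_9 [BRRRRRRRR]  L=[0]  R=[1/128 1/64 1/32 1/16 1/8 1/4 1/2 1]  → 1/256
val_10 [BRRRRRRRRR]  L=[0]  R=[1/256 1/128 1/64 1/32 1/16 1/8 1/4 1/2 1]  → 1/512
val_11 [BRRRRRRRRRR]  L=[0]  R=[1/512 1/256 1/128 1/64 1/32 1/16 1/8 1/4 1/2 1]  → 1/1024
val_12 [BRRRRRRRRRRR]  L=[0]  R=[1/1024 1/512 1/256 1/128 1/64 1/32 1/16 1/8 1/4 1/2 1]  → 1/2048
val_13 [BRRRRRRRRRRRB]  L=[0 1/2048]  R=[1/1024 1/512 1/256 1/128 1/64 1/32 1/16 1/8 1/4 1/2 1]  → 3/4096
val_14 [BRRRRRRRRRRRBR]  L=[0 1/2048]  R=[3/4096 1/1024 1/512 1/256 1/128 1/64 1/32 1/16 1/8 1/4 1/2 1]  → 5/8192
val_15 [BRRRRRRRRRRRBRB]  L=[0 1/2048 5/8192]  R=[3/4096 1/1024 1/512 1/256 1/128 1/64 1/32 1/16 1/8 1/4 1/2 1]  → 11/16384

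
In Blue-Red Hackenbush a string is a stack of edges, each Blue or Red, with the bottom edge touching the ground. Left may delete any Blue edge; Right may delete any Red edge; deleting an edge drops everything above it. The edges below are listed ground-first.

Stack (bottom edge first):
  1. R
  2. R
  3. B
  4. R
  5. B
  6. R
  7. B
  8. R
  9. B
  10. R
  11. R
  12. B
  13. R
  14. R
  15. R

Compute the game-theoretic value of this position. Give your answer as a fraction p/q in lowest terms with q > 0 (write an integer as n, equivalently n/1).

-13679/8192

Recurse on prefixes of the 15-edge string R R B R B R B R B R R B R R R:
value_1 [R]  L=[·]  R=[0]  → -1
value_2 [RR]  L=[·]  R=[-1,0]  → -2
value_3 [RRB]  L=[-2]  R=[-1,0]  → -3/2
value_4 [RRBR]  L=[-2]  R=[-3/2,-1,0]  → -7/4
value_5 [RRBRB]  L=[-2,-7/4]  R=[-3/2,-1,0]  → -13/8
value_6 [RRBRBR]  L=[-2,-7/4]  R=[-13/8,-3/2,-1,0]  → -27/16
value_7 [RRBRBRB]  L=[-2,-7/4,-27/16]  R=[-13/8,-3/2,-1,0]  → -53/32
value_8 [RRBRBRBR]  L=[-2,-7/4,-27/16]  R=[-53/32,-13/8,-3/2,-1,0]  → -107/64
value_9 [RRBRBRBRB]  L=[-2,-7/4,-27/16,-107/64]  R=[-53/32,-13/8,-3/2,-1,0]  → -213/128
value_10 [RRBRBRBRBR]  L=[-2,-7/4,-27/16,-107/64]  R=[-213/128,-53/32,-13/8,-3/2,-1,0]  → -427/256
value_11 [RRBRBRBRBRR]  L=[-2,-7/4,-27/16,-107/64]  R=[-427/256,-213/128,-53/32,-13/8,-3/2,-1,0]  → -855/512
value_12 [RRBRBRBRBRRB]  L=[-2,-7/4,-27/16,-107/64,-855/512]  R=[-427/256,-213/128,-53/32,-13/8,-3/2,-1,0]  → -1709/1024
value_13 [RRBRBRBRBRRBR]  L=[-2,-7/4,-27/16,-107/64,-855/512]  R=[-1709/1024,-427/256,-213/128,-53/32,-13/8,-3/2,-1,0]  → -3419/2048
value_14 [RRBRBRBRBRRBRR]  L=[-2,-7/4,-27/16,-107/64,-855/512]  R=[-3419/2048,-1709/1024,-427/256,-213/128,-53/32,-13/8,-3/2,-1,0]  → -6839/4096
value_15 [RRBRBRBRBRRBRRR]  L=[-2,-7/4,-27/16,-107/64,-855/512]  R=[-6839/4096,-3419/2048,-1709/1024,-427/256,-213/128,-53/32,-13/8,-3/2,-1,0]  → -13679/8192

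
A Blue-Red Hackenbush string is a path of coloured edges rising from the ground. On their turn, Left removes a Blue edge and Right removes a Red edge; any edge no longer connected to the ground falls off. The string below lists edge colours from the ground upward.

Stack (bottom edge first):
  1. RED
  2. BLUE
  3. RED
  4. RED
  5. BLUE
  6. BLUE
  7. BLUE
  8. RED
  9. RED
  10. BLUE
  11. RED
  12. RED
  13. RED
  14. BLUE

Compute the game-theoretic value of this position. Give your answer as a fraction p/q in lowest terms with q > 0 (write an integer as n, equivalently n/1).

-6365/8192

Prefix values for RED BLUE RED RED BLUE BLUE BLUE RED RED BLUE RED RED RED BLUE via {L|R} + simplicity:
1 of 14 · R · max L −∞ · min R 0 => -1
2 of 14 · RB · max L -1 · min R 0 => -1/2
3 of 14 · RBR · max L -1 · min R -1/2 => -3/4
4 of 14 · RBRR · max L -1 · min R -3/4 => -7/8
5 of 14 · RBRRB · max L -7/8 · min R -3/4 => -13/16
6 of 14 · RBRRBB · max L -13/16 · min R -3/4 => -25/32
7 of 14 · RBRRBBB · max L -25/32 · min R -3/4 => -49/64
8 of 14 · RBRRBBBR · max L -25/32 · min R -49/64 => -99/128
9 of 14 · RBRRBBBRR · max L -25/32 · min R -99/128 => -199/256
10 of 14 · RBRRBBBRRB · max L -199/256 · min R -99/128 => -397/512
11 of 14 · RBRRBBBRRBR · max L -199/256 · min R -397/512 => -795/1024
12 of 14 · RBRRBBBRRBRR · max L -199/256 · min R -795/1024 => -1591/2048
13 of 14 · RBRRBBBRRBRRR · max L -199/256 · min R -1591/2048 => -3183/4096
14 of 14 · RBRRBBBRRBRRRB · max L -3183/4096 · min R -1591/2048 => -6365/8192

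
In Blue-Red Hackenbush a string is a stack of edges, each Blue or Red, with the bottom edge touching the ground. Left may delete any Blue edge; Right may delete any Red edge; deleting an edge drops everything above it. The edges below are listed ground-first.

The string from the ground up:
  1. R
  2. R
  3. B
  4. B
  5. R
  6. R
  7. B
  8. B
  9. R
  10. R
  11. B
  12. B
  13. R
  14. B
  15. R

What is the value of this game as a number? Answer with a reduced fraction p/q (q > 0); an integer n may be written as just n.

-11467/8192

Recurse on prefixes of the 15-edge string R R B B R R B B R R B B R B R:
R: Left { · }, Right { 0 } → simplest -1
RR: Left { · }, Right { -1 0 } → simplest -2
RRB: Left { -2 }, Right { -1 0 } → simplest -3/2
RRBB: Left { -2 -3/2 }, Right { -1 0 } → simplest -5/4
RRBBR: Left { -2 -3/2 }, Right { -5/4 -1 0 } → simplest -11/8
RRBBRR: Left { -2 -3/2 }, Right { -11/8 -5/4 -1 0 } → simplest -23/16
RRBBRRB: Left { -2 -3/2 -23/16 }, Right { -11/8 -5/4 -1 0 } → simplest -45/32
RRBBRRBB: Left { -2 -3/2 -23/16 -45/32 }, Right { -11/8 -5/4 -1 0 } → simplest -89/64
RRBBRRBBR: Left { -2 -3/2 -23/16 -45/32 }, Right { -89/64 -11/8 -5/4 -1 0 } → simplest -179/128
RRBBRRBBRR: Left { -2 -3/2 -23/16 -45/32 }, Right { -179/128 -89/64 -11/8 -5/4 -1 0 } → simplest -359/256
RRBBRRBBRRB: Left { -2 -3/2 -23/16 -45/32 -359/256 }, Right { -179/128 -89/64 -11/8 -5/4 -1 0 } → simplest -717/512
RRBBRRBBRRBB: Left { -2 -3/2 -23/16 -45/32 -359/256 -717/512 }, Right { -179/128 -89/64 -11/8 -5/4 -1 0 } → simplest -1433/1024
RRBBRRBBRRBBR: Left { -2 -3/2 -23/16 -45/32 -359/256 -717/512 }, Right { -1433/1024 -179/128 -89/64 -11/8 -5/4 -1 0 } → simplest -2867/2048
RRBBRRBBRRBBRB: Left { -2 -3/2 -23/16 -45/32 -359/256 -717/512 -2867/2048 }, Right { -1433/1024 -179/128 -89/64 -11/8 -5/4 -1 0 } → simplest -5733/4096
RRBBRRBBRRBBRBR: Left { -2 -3/2 -23/16 -45/32 -359/256 -717/512 -2867/2048 }, Right { -5733/4096 -1433/1024 -179/128 -89/64 -11/8 -5/4 -1 0 } → simplest -11467/8192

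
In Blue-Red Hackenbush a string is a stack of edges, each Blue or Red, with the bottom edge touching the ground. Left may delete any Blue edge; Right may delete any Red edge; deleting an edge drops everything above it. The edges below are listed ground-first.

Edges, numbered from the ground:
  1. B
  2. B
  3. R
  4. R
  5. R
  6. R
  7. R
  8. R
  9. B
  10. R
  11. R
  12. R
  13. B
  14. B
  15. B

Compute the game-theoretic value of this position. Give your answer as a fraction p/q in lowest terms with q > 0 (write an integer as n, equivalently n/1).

1 of 15 · B · max L 0 · min R +∞ so 1
2 of 15 · BB · max L 1 · min R +∞ so 2
3 of 15 · BBR · max L 1 · min R 2 so 3/2
4 of 15 · BBRR · max L 1 · min R 3/2 so 5/4
5 of 15 · BBRRR · max L 1 · min R 5/4 so 9/8
6 of 15 · BBRRRR · max L 1 · min R 9/8 so 17/16
7 of 15 · BBRRRRR · max L 1 · min R 17/16 so 33/32
8 of 15 · BBRRRRRR · max L 1 · min R 33/32 so 65/64
9 of 15 · BBRRRRRRB · max L 65/64 · min R 33/32 so 131/128
10 of 15 · BBRRRRRRBR · max L 65/64 · min R 131/128 so 261/256
11 of 15 · BBRRRRRRBRR · max L 65/64 · min R 261/256 so 521/512
12 of 15 · BBRRRRRRBRRR · max L 65/64 · min R 521/512 so 1041/1024
13 of 15 · BBRRRRRRBRRRB · max L 1041/1024 · min R 521/512 so 2083/2048
14 of 15 · BBRRRRRRBRRRBB · max L 2083/2048 · min R 521/512 so 4167/4096
15 of 15 · BBRRRRRRBRRRBBB · max L 4167/4096 · min R 521/512 so 8335/8192

8335/8192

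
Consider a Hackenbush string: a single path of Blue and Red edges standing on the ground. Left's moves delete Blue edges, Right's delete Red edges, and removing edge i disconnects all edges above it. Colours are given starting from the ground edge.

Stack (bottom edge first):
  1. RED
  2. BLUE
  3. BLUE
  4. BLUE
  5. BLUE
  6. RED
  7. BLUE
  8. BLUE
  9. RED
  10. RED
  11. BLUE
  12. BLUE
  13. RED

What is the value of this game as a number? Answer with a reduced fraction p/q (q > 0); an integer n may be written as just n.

Recurse on prefixes of the 13-edge string RED BLUE BLUE BLUE BLUE RED BLUE BLUE RED RED BLUE BLUE RED:
edge 1 of 13 (RED): { — | 0 } gives -1
edge 2 of 13 (BLUE): { -1 | 0 } gives -1/2
edge 3 of 13 (BLUE): { -1, -1/2 | 0 } gives -1/4
edge 4 of 13 (BLUE): { -1, -1/2, -1/4 | 0 } gives -1/8
edge 5 of 13 (BLUE): { -1, -1/2, -1/4, -1/8 | 0 } gives -1/16
edge 6 of 13 (RED): { -1, -1/2, -1/4, -1/8 | -1/16, 0 } gives -3/32
edge 7 of 13 (BLUE): { -1, -1/2, -1/4, -1/8, -3/32 | -1/16, 0 } gives -5/64
edge 8 of 13 (BLUE): { -1, -1/2, -1/4, -1/8, -3/32, -5/64 | -1/16, 0 } gives -9/128
edge 9 of 13 (RED): { -1, -1/2, -1/4, -1/8, -3/32, -5/64 | -9/128, -1/16, 0 } gives -19/256
edge 10 of 13 (RED): { -1, -1/2, -1/4, -1/8, -3/32, -5/64 | -19/256, -9/128, -1/16, 0 } gives -39/512
edge 11 of 13 (BLUE): { -1, -1/2, -1/4, -1/8, -3/32, -5/64, -39/512 | -19/256, -9/128, -1/16, 0 } gives -77/1024
edge 12 of 13 (BLUE): { -1, -1/2, -1/4, -1/8, -3/32, -5/64, -39/512, -77/1024 | -19/256, -9/128, -1/16, 0 } gives -153/2048
edge 13 of 13 (RED): { -1, -1/2, -1/4, -1/8, -3/32, -5/64, -39/512, -77/1024 | -153/2048, -19/256, -9/128, -1/16, 0 } gives -307/4096

-307/4096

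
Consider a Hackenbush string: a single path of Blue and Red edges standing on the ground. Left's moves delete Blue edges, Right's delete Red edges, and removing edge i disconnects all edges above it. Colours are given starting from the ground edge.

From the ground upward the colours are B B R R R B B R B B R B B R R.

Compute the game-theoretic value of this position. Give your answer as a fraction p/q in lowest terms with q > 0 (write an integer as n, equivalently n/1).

v_1 [B]  L=[0]  R=[·]  → 1
v_2 [BB]  L=[0,1]  R=[·]  → 2
v_3 [BBR]  L=[0,1]  R=[2]  → 3/2
v_4 [BBRR]  L=[0,1]  R=[3/2,2]  → 5/4
v_5 [BBRRR]  L=[0,1]  R=[5/4,3/2,2]  → 9/8
v_6 [BBRRRB]  L=[0,1,9/8]  R=[5/4,3/2,2]  → 19/16
v_7 [BBRRRBB]  L=[0,1,9/8,19/16]  R=[5/4,3/2,2]  → 39/32
v_8 [BBRRRBBR]  L=[0,1,9/8,19/16]  R=[39/32,5/4,3/2,2]  → 77/64
v_9 [BBRRRBBRB]  L=[0,1,9/8,19/16,77/64]  R=[39/32,5/4,3/2,2]  → 155/128
v_10 [BBRRRBBRBB]  L=[0,1,9/8,19/16,77/64,155/128]  R=[39/32,5/4,3/2,2]  → 311/256
v_11 [BBRRRBBRBBR]  L=[0,1,9/8,19/16,77/64,155/128]  R=[311/256,39/32,5/4,3/2,2]  → 621/512
v_12 [BBRRRBBRBBRB]  L=[0,1,9/8,19/16,77/64,155/128,621/512]  R=[311/256,39/32,5/4,3/2,2]  → 1243/1024
v_13 [BBRRRBBRBBRBB]  L=[0,1,9/8,19/16,77/64,155/128,621/512,1243/1024]  R=[311/256,39/32,5/4,3/2,2]  → 2487/2048
v_14 [BBRRRBBRBBRBBR]  L=[0,1,9/8,19/16,77/64,155/128,621/512,1243/1024]  R=[2487/2048,311/256,39/32,5/4,3/2,2]  → 4973/4096
v_15 [BBRRRBBRBBRBBRR]  L=[0,1,9/8,19/16,77/64,155/128,621/512,1243/1024]  R=[4973/4096,2487/2048,311/256,39/32,5/4,3/2,2]  → 9945/8192

9945/8192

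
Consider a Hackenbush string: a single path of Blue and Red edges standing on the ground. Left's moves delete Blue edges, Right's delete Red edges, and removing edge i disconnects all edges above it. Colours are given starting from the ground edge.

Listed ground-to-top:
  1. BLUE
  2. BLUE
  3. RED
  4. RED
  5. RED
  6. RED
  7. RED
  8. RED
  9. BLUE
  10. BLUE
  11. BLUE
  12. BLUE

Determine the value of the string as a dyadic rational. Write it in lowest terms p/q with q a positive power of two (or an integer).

1055/1024

value(B) = { 0 | · } -> 1
value(BB) = { 0; 1 | · } -> 2
value(BBR) = { 0; 1 | 2 } -> 3/2
value(BBRR) = { 0; 1 | 3/2; 2 } -> 5/4
value(BBRRR) = { 0; 1 | 5/4; 3/2; 2 } -> 9/8
value(BBRRRR) = { 0; 1 | 9/8; 5/4; 3/2; 2 } -> 17/16
value(BBRRRRR) = { 0; 1 | 17/16; 9/8; 5/4; 3/2; 2 } -> 33/32
value(BBRRRRRR) = { 0; 1 | 33/32; 17/16; 9/8; 5/4; 3/2; 2 } -> 65/64
value(BBRRRRRRB) = { 0; 1; 65/64 | 33/32; 17/16; 9/8; 5/4; 3/2; 2 } -> 131/128
value(BBRRRRRRBB) = { 0; 1; 65/64; 131/128 | 33/32; 17/16; 9/8; 5/4; 3/2; 2 } -> 263/256
value(BBRRRRRRBBB) = { 0; 1; 65/64; 131/128; 263/256 | 33/32; 17/16; 9/8; 5/4; 3/2; 2 } -> 527/512
value(BBRRRRRRBBBB) = { 0; 1; 65/64; 131/128; 263/256; 527/512 | 33/32; 17/16; 9/8; 5/4; 3/2; 2 } -> 1055/1024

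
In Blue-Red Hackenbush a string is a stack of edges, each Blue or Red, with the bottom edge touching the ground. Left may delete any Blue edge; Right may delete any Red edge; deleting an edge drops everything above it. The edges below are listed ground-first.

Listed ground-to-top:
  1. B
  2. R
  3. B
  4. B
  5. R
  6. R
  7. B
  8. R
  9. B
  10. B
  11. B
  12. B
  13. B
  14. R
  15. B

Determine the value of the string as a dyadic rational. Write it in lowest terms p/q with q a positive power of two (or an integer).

13051/16384

step 1: add B to get B; options L={ 0 } R={ (no moves) } = 1
step 2: add R to get BR; options L={ 0 } R={ 1 } = 1/2
step 3: add B to get BRB; options L={ 0, 1/2 } R={ 1 } = 3/4
step 4: add B to get BRBB; options L={ 0, 1/2, 3/4 } R={ 1 } = 7/8
step 5: add R to get BRBBR; options L={ 0, 1/2, 3/4 } R={ 7/8, 1 } = 13/16
step 6: add R to get BRBBRR; options L={ 0, 1/2, 3/4 } R={ 13/16, 7/8, 1 } = 25/32
step 7: add B to get BRBBRRB; options L={ 0, 1/2, 3/4, 25/32 } R={ 13/16, 7/8, 1 } = 51/64
step 8: add R to get BRBBRRBR; options L={ 0, 1/2, 3/4, 25/32 } R={ 51/64, 13/16, 7/8, 1 } = 101/128
step 9: add B to get BRBBRRBRB; options L={ 0, 1/2, 3/4, 25/32, 101/128 } R={ 51/64, 13/16, 7/8, 1 } = 203/256
step 10: add B to get BRBBRRBRBB; options L={ 0, 1/2, 3/4, 25/32, 101/128, 203/256 } R={ 51/64, 13/16, 7/8, 1 } = 407/512
step 11: add B to get BRBBRRBRBBB; options L={ 0, 1/2, 3/4, 25/32, 101/128, 203/256, 407/512 } R={ 51/64, 13/16, 7/8, 1 } = 815/1024
step 12: add B to get BRBBRRBRBBBB; options L={ 0, 1/2, 3/4, 25/32, 101/128, 203/256, 407/512, 815/1024 } R={ 51/64, 13/16, 7/8, 1 } = 1631/2048
step 13: add B to get BRBBRRBRBBBBB; options L={ 0, 1/2, 3/4, 25/32, 101/128, 203/256, 407/512, 815/1024, 1631/2048 } R={ 51/64, 13/16, 7/8, 1 } = 3263/4096
step 14: add R to get BRBBRRBRBBBBBR; options L={ 0, 1/2, 3/4, 25/32, 101/128, 203/256, 407/512, 815/1024, 1631/2048 } R={ 3263/4096, 51/64, 13/16, 7/8, 1 } = 6525/8192
step 15: add B to get BRBBRRBRBBBBBRB; options L={ 0, 1/2, 3/4, 25/32, 101/128, 203/256, 407/512, 815/1024, 1631/2048, 6525/8192 } R={ 3263/4096, 51/64, 13/16, 7/8, 1 } = 13051/16384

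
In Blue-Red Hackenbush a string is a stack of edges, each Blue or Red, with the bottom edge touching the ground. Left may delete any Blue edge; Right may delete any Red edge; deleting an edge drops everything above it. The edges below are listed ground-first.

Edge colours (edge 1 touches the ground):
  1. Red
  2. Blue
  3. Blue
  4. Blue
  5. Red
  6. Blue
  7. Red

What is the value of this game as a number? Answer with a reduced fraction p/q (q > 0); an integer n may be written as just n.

Prefix values for Red Blue Blue Blue Red Blue Red via {L|R} + simplicity:
value_1 [R]  L=[—]  R=[0]  -> -1
value_2 [RB]  L=[-1]  R=[0]  -> -1/2
value_3 [RBB]  L=[-1; -1/2]  R=[0]  -> -1/4
value_4 [RBBB]  L=[-1; -1/2; -1/4]  R=[0]  -> -1/8
value_5 [RBBBR]  L=[-1; -1/2; -1/4]  R=[-1/8; 0]  -> -3/16
value_6 [RBBBRB]  L=[-1; -1/2; -1/4; -3/16]  R=[-1/8; 0]  -> -5/32
value_7 [RBBBRBR]  L=[-1; -1/2; -1/4; -3/16]  R=[-5/32; -1/8; 0]  -> -11/64

-11/64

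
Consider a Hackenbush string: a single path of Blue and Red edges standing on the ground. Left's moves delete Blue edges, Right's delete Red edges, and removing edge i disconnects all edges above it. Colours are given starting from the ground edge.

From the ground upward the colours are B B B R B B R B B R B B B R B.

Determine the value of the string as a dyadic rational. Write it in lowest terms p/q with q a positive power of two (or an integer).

Build v(s[:k]) for k = 1..15, string s = B B B R B B R B B R B B B R B.
B: Left { 0 }, Right { (no moves) } so simplest 1
BB: Left { 0,1 }, Right { (no moves) } so simplest 2
BBB: Left { 0,1,2 }, Right { (no moves) } so simplest 3
BBBR: Left { 0,1,2 }, Right { 3 } so simplest 5/2
BBBRB: Left { 0,1,2,5/2 }, Right { 3 } so simplest 11/4
BBBRBB: Left { 0,1,2,5/2,11/4 }, Right { 3 } so simplest 23/8
BBBRBBR: Left { 0,1,2,5/2,11/4 }, Right { 23/8,3 } so simplest 45/16
BBBRBBRB: Left { 0,1,2,5/2,11/4,45/16 }, Right { 23/8,3 } so simplest 91/32
BBBRBBRBB: Left { 0,1,2,5/2,11/4,45/16,91/32 }, Right { 23/8,3 } so simplest 183/64
BBBRBBRBBR: Left { 0,1,2,5/2,11/4,45/16,91/32 }, Right { 183/64,23/8,3 } so simplest 365/128
BBBRBBRBBRB: Left { 0,1,2,5/2,11/4,45/16,91/32,365/128 }, Right { 183/64,23/8,3 } so simplest 731/256
BBBRBBRBBRBB: Left { 0,1,2,5/2,11/4,45/16,91/32,365/128,731/256 }, Right { 183/64,23/8,3 } so simplest 1463/512
BBBRBBRBBRBBB: Left { 0,1,2,5/2,11/4,45/16,91/32,365/128,731/256,1463/512 }, Right { 183/64,23/8,3 } so simplest 2927/1024
BBBRBBRBBRBBBR: Left { 0,1,2,5/2,11/4,45/16,91/32,365/128,731/256,1463/512 }, Right { 2927/1024,183/64,23/8,3 } so simplest 5853/2048
BBBRBBRBBRBBBRB: Left { 0,1,2,5/2,11/4,45/16,91/32,365/128,731/256,1463/512,5853/2048 }, Right { 2927/1024,183/64,23/8,3 } so simplest 11707/4096

11707/4096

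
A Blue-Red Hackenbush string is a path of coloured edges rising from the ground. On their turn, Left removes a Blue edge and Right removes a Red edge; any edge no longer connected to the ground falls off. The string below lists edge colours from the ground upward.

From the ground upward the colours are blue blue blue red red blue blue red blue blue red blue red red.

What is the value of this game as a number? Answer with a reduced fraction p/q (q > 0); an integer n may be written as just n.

1 of 14 · b · max L 0 · min R +∞ = 1
2 of 14 · bb · max L 1 · min R +∞ = 2
3 of 14 · bbb · max L 2 · min R +∞ = 3
4 of 14 · bbbr · max L 2 · min R 3 = 5/2
5 of 14 · bbbrr · max L 2 · min R 5/2 = 9/4
6 of 14 · bbbrrb · max L 9/4 · min R 5/2 = 19/8
7 of 14 · bbbrrbb · max L 19/8 · min R 5/2 = 39/16
8 of 14 · bbbrrbbr · max L 19/8 · min R 39/16 = 77/32
9 of 14 · bbbrrbbrb · max L 77/32 · min R 39/16 = 155/64
10 of 14 · bbbrrbbrbb · max L 155/64 · min R 39/16 = 311/128
11 of 14 · bbbrrbbrbbr · max L 155/64 · min R 311/128 = 621/256
12 of 14 · bbbrrbbrbbrb · max L 621/256 · min R 311/128 = 1243/512
13 of 14 · bbbrrbbrbbrbr · max L 621/256 · min R 1243/512 = 2485/1024
14 of 14 · bbbrrbbrbbrbrr · max L 621/256 · min R 2485/1024 = 4969/2048

4969/2048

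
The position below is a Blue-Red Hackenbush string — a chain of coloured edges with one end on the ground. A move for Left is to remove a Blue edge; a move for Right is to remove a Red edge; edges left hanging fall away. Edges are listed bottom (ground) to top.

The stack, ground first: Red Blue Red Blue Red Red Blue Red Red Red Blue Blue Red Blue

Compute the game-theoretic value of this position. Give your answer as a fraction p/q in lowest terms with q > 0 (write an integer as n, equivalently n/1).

-5861/8192

Prefix values for Red Blue Red Blue Red Red Blue Red Red Red Blue Blue Red Blue via {L|R} + simplicity:
v_1 [R]  L=[(no moves)]  R=[0]  => -1
v_2 [RB]  L=[-1]  R=[0]  => -1/2
v_3 [RBR]  L=[-1]  R=[-1/2, 0]  => -3/4
v_4 [RBRB]  L=[-1, -3/4]  R=[-1/2, 0]  => -5/8
v_5 [RBRBR]  L=[-1, -3/4]  R=[-5/8, -1/2, 0]  => -11/16
v_6 [RBRBRR]  L=[-1, -3/4]  R=[-11/16, -5/8, -1/2, 0]  => -23/32
v_7 [RBRBRRB]  L=[-1, -3/4, -23/32]  R=[-11/16, -5/8, -1/2, 0]  => -45/64
v_8 [RBRBRRBR]  L=[-1, -3/4, -23/32]  R=[-45/64, -11/16, -5/8, -1/2, 0]  => -91/128
v_9 [RBRBRRBRR]  L=[-1, -3/4, -23/32]  R=[-91/128, -45/64, -11/16, -5/8, -1/2, 0]  => -183/256
v_10 [RBRBRRBRRR]  L=[-1, -3/4, -23/32]  R=[-183/256, -91/128, -45/64, -11/16, -5/8, -1/2, 0]  => -367/512
v_11 [RBRBRRBRRRB]  L=[-1, -3/4, -23/32, -367/512]  R=[-183/256, -91/128, -45/64, -11/16, -5/8, -1/2, 0]  => -733/1024
v_12 [RBRBRRBRRRBB]  L=[-1, -3/4, -23/32, -367/512, -733/1024]  R=[-183/256, -91/128, -45/64, -11/16, -5/8, -1/2, 0]  => -1465/2048
v_13 [RBRBRRBRRRBBR]  L=[-1, -3/4, -23/32, -367/512, -733/1024]  R=[-1465/2048, -183/256, -91/128, -45/64, -11/16, -5/8, -1/2, 0]  => -2931/4096
v_14 [RBRBRRBRRRBBRB]  L=[-1, -3/4, -23/32, -367/512, -733/1024, -2931/4096]  R=[-1465/2048, -183/256, -91/128, -45/64, -11/16, -5/8, -1/2, 0]  => -5861/8192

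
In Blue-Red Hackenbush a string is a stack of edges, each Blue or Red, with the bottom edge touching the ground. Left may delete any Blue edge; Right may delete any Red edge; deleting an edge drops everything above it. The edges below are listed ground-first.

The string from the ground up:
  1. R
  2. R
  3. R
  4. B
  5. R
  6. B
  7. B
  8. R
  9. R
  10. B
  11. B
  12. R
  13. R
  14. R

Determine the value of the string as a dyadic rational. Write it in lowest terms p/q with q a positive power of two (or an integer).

step 1: add R to get R; options L={ ∅ } R={ 0 } => -1
step 2: add R to get RR; options L={ ∅ } R={ -1 0 } => -2
step 3: add R to get RRR; options L={ ∅ } R={ -2 -1 0 } => -3
step 4: add B to get RRRB; options L={ -3 } R={ -2 -1 0 } => -5/2
step 5: add R to get RRRBR; options L={ -3 } R={ -5/2 -2 -1 0 } => -11/4
step 6: add B to get RRRBRB; options L={ -3 -11/4 } R={ -5/2 -2 -1 0 } => -21/8
step 7: add B to get RRRBRBB; options L={ -3 -11/4 -21/8 } R={ -5/2 -2 -1 0 } => -41/16
step 8: add R to get RRRBRBBR; options L={ -3 -11/4 -21/8 } R={ -41/16 -5/2 -2 -1 0 } => -83/32
step 9: add R to get RRRBRBBRR; options L={ -3 -11/4 -21/8 } R={ -83/32 -41/16 -5/2 -2 -1 0 } => -167/64
step 10: add B to get RRRBRBBRRB; options L={ -3 -11/4 -21/8 -167/64 } R={ -83/32 -41/16 -5/2 -2 -1 0 } => -333/128
step 11: add B to get RRRBRBBRRBB; options L={ -3 -11/4 -21/8 -167/64 -333/128 } R={ -83/32 -41/16 -5/2 -2 -1 0 } => -665/256
step 12: add R to get RRRBRBBRRBBR; options L={ -3 -11/4 -21/8 -167/64 -333/128 } R={ -665/256 -83/32 -41/16 -5/2 -2 -1 0 } => -1331/512
step 13: add R to get RRRBRBBRRBBRR; options L={ -3 -11/4 -21/8 -167/64 -333/128 } R={ -1331/512 -665/256 -83/32 -41/16 -5/2 -2 -1 0 } => -2663/1024
step 14: add R to get RRRBRBBRRBBRRR; options L={ -3 -11/4 -21/8 -167/64 -333/128 } R={ -2663/1024 -1331/512 -665/256 -83/32 -41/16 -5/2 -2 -1 0 } => -5327/2048

-5327/2048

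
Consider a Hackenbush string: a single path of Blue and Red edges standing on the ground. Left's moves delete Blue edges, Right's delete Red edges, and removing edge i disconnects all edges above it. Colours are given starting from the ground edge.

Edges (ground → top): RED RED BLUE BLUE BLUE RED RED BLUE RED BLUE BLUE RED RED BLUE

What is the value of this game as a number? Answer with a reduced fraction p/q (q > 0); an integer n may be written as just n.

-4941/4096

Prefix values for RED RED BLUE BLUE BLUE RED RED BLUE RED BLUE BLUE RED RED BLUE via {L|R} + simplicity:
1 of 14 · R · max L −∞ · min R 0 → -1
2 of 14 · RR · max L −∞ · min R -1 → -2
3 of 14 · RRB · max L -2 · min R -1 → -3/2
4 of 14 · RRBB · max L -3/2 · min R -1 → -5/4
5 of 14 · RRBBB · max L -5/4 · min R -1 → -9/8
6 of 14 · RRBBBR · max L -5/4 · min R -9/8 → -19/16
7 of 14 · RRBBBRR · max L -5/4 · min R -19/16 → -39/32
8 of 14 · RRBBBRRB · max L -39/32 · min R -19/16 → -77/64
9 of 14 · RRBBBRRBR · max L -39/32 · min R -77/64 → -155/128
10 of 14 · RRBBBRRBRB · max L -155/128 · min R -77/64 → -309/256
11 of 14 · RRBBBRRBRBB · max L -309/256 · min R -77/64 → -617/512
12 of 14 · RRBBBRRBRBBR · max L -309/256 · min R -617/512 → -1235/1024
13 of 14 · RRBBBRRBRBBRR · max L -309/256 · min R -1235/1024 → -2471/2048
14 of 14 · RRBBBRRBRBBRRB · max L -2471/2048 · min R -1235/1024 → -4941/4096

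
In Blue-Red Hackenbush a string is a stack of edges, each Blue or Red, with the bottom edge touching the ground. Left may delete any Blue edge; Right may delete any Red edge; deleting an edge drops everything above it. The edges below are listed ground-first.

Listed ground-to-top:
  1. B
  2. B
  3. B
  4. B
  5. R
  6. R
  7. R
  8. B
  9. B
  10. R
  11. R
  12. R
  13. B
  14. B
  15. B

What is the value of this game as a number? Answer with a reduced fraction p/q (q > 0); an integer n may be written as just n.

6543/2048

Build val(s[:k]) for k = 1..15, string s = B B B B R R R B B R R R B B B.
step 1: add B to get B; options L={ 0 } R={ none } => 1
step 2: add B to get BB; options L={ 0 1 } R={ none } => 2
step 3: add B to get BBB; options L={ 0 1 2 } R={ none } => 3
step 4: add B to get BBBB; options L={ 0 1 2 3 } R={ none } => 4
step 5: add R to get BBBBR; options L={ 0 1 2 3 } R={ 4 } => 7/2
step 6: add R to get BBBBRR; options L={ 0 1 2 3 } R={ 7/2 4 } => 13/4
step 7: add R to get BBBBRRR; options L={ 0 1 2 3 } R={ 13/4 7/2 4 } => 25/8
step 8: add B to get BBBBRRRB; options L={ 0 1 2 3 25/8 } R={ 13/4 7/2 4 } => 51/16
step 9: add B to get BBBBRRRBB; options L={ 0 1 2 3 25/8 51/16 } R={ 13/4 7/2 4 } => 103/32
step 10: add R to get BBBBRRRBBR; options L={ 0 1 2 3 25/8 51/16 } R={ 103/32 13/4 7/2 4 } => 205/64
step 11: add R to get BBBBRRRBBRR; options L={ 0 1 2 3 25/8 51/16 } R={ 205/64 103/32 13/4 7/2 4 } => 409/128
step 12: add R to get BBBBRRRBBRRR; options L={ 0 1 2 3 25/8 51/16 } R={ 409/128 205/64 103/32 13/4 7/2 4 } => 817/256
step 13: add B to get BBBBRRRBBRRRB; options L={ 0 1 2 3 25/8 51/16 817/256 } R={ 409/128 205/64 103/32 13/4 7/2 4 } => 1635/512
step 14: add B to get BBBBRRRBBRRRBB; options L={ 0 1 2 3 25/8 51/16 817/256 1635/512 } R={ 409/128 205/64 103/32 13/4 7/2 4 } => 3271/1024
step 15: add B to get BBBBRRRBBRRRBBB; options L={ 0 1 2 3 25/8 51/16 817/256 1635/512 3271/1024 } R={ 409/128 205/64 103/32 13/4 7/2 4 } => 6543/2048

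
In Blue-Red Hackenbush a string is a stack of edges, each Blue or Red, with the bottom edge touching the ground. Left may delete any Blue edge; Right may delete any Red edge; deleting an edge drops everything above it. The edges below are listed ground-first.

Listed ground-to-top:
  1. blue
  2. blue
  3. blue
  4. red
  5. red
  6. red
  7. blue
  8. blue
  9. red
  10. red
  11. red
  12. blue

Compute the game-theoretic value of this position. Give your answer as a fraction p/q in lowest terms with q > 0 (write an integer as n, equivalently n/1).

1123/512

Recurse on prefixes of the 12-edge string blue blue blue red red red blue blue red red red blue:
step 1: add blue to get b; options L={ 0 } R={  } — 1
step 2: add blue to get bb; options L={ 0,1 } R={  } — 2
step 3: add blue to get bbb; options L={ 0,1,2 } R={  } — 3
step 4: add red to get bbbr; options L={ 0,1,2 } R={ 3 } — 5/2
step 5: add red to get bbbrr; options L={ 0,1,2 } R={ 5/2,3 } — 9/4
step 6: add red to get bbbrrr; options L={ 0,1,2 } R={ 9/4,5/2,3 } — 17/8
step 7: add blue to get bbbrrrb; options L={ 0,1,2,17/8 } R={ 9/4,5/2,3 } — 35/16
step 8: add blue to get bbbrrrbb; options L={ 0,1,2,17/8,35/16 } R={ 9/4,5/2,3 } — 71/32
step 9: add red to get bbbrrrbbr; options L={ 0,1,2,17/8,35/16 } R={ 71/32,9/4,5/2,3 } — 141/64
step 10: add red to get bbbrrrbbrr; options L={ 0,1,2,17/8,35/16 } R={ 141/64,71/32,9/4,5/2,3 } — 281/128
step 11: add red to get bbbrrrbbrrr; options L={ 0,1,2,17/8,35/16 } R={ 281/128,141/64,71/32,9/4,5/2,3 } — 561/256
step 12: add blue to get bbbrrrbbrrrb; options L={ 0,1,2,17/8,35/16,561/256 } R={ 281/128,141/64,71/32,9/4,5/2,3 } — 1123/512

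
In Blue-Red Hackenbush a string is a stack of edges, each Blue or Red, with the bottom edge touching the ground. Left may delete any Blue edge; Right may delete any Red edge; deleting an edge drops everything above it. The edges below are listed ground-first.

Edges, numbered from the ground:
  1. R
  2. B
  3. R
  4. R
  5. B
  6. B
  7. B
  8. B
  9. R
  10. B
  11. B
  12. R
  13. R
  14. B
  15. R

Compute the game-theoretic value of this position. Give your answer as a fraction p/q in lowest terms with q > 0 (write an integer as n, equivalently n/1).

Build g(s[:k]) for k = 1..15, string s = R B R R B B B B R B B R R B R.
step 1: add R to get R; options L={ (no moves) } R={ 0 } → -1
step 2: add B to get RB; options L={ -1 } R={ 0 } → -1/2
step 3: add R to get RBR; options L={ -1 } R={ -1/2; 0 } → -3/4
step 4: add R to get RBRR; options L={ -1 } R={ -3/4; -1/2; 0 } → -7/8
step 5: add B to get RBRRB; options L={ -1; -7/8 } R={ -3/4; -1/2; 0 } → -13/16
step 6: add B to get RBRRBB; options L={ -1; -7/8; -13/16 } R={ -3/4; -1/2; 0 } → -25/32
step 7: add B to get RBRRBBB; options L={ -1; -7/8; -13/16; -25/32 } R={ -3/4; -1/2; 0 } → -49/64
step 8: add B to get RBRRBBBB; options L={ -1; -7/8; -13/16; -25/32; -49/64 } R={ -3/4; -1/2; 0 } → -97/128
step 9: add R to get RBRRBBBBR; options L={ -1; -7/8; -13/16; -25/32; -49/64 } R={ -97/128; -3/4; -1/2; 0 } → -195/256
step 10: add B to get RBRRBBBBRB; options L={ -1; -7/8; -13/16; -25/32; -49/64; -195/256 } R={ -97/128; -3/4; -1/2; 0 } → -389/512
step 11: add B to get RBRRBBBBRBB; options L={ -1; -7/8; -13/16; -25/32; -49/64; -195/256; -389/512 } R={ -97/128; -3/4; -1/2; 0 } → -777/1024
step 12: add R to get RBRRBBBBRBBR; options L={ -1; -7/8; -13/16; -25/32; -49/64; -195/256; -389/512 } R={ -777/1024; -97/128; -3/4; -1/2; 0 } → -1555/2048
step 13: add R to get RBRRBBBBRBBRR; options L={ -1; -7/8; -13/16; -25/32; -49/64; -195/256; -389/512 } R={ -1555/2048; -777/1024; -97/128; -3/4; -1/2; 0 } → -3111/4096
step 14: add B to get RBRRBBBBRBBRRB; options L={ -1; -7/8; -13/16; -25/32; -49/64; -195/256; -389/512; -3111/4096 } R={ -1555/2048; -777/1024; -97/128; -3/4; -1/2; 0 } → -6221/8192
step 15: add R to get RBRRBBBBRBBRRBR; options L={ -1; -7/8; -13/16; -25/32; -49/64; -195/256; -389/512; -3111/4096 } R={ -6221/8192; -1555/2048; -777/1024; -97/128; -3/4; -1/2; 0 } → -12443/16384

-12443/16384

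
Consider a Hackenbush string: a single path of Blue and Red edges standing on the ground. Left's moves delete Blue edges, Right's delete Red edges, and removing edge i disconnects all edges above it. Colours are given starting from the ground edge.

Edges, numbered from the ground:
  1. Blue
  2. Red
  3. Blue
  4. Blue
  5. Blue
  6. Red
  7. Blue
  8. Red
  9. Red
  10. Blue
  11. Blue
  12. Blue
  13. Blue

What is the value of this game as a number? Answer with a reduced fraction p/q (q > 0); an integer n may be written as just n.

3743/4096

Build value(s[:k]) for k = 1..13, string s = Blue Red Blue Blue Blue Red Blue Red Red Blue Blue Blue Blue.
value(B) = { 0 | — } => 1
value(BR) = { 0 | 1 } => 1/2
value(BRB) = { 0,1/2 | 1 } => 3/4
value(BRBB) = { 0,1/2,3/4 | 1 } => 7/8
value(BRBBB) = { 0,1/2,3/4,7/8 | 1 } => 15/16
value(BRBBBR) = { 0,1/2,3/4,7/8 | 15/16,1 } => 29/32
value(BRBBBRB) = { 0,1/2,3/4,7/8,29/32 | 15/16,1 } => 59/64
value(BRBBBRBR) = { 0,1/2,3/4,7/8,29/32 | 59/64,15/16,1 } => 117/128
value(BRBBBRBRR) = { 0,1/2,3/4,7/8,29/32 | 117/128,59/64,15/16,1 } => 233/256
value(BRBBBRBRRB) = { 0,1/2,3/4,7/8,29/32,233/256 | 117/128,59/64,15/16,1 } => 467/512
value(BRBBBRBRRBB) = { 0,1/2,3/4,7/8,29/32,233/256,467/512 | 117/128,59/64,15/16,1 } => 935/1024
value(BRBBBRBRRBBB) = { 0,1/2,3/4,7/8,29/32,233/256,467/512,935/1024 | 117/128,59/64,15/16,1 } => 1871/2048
value(BRBBBRBRRBBBB) = { 0,1/2,3/4,7/8,29/32,233/256,467/512,935/1024,1871/2048 | 117/128,59/64,15/16,1 } => 3743/4096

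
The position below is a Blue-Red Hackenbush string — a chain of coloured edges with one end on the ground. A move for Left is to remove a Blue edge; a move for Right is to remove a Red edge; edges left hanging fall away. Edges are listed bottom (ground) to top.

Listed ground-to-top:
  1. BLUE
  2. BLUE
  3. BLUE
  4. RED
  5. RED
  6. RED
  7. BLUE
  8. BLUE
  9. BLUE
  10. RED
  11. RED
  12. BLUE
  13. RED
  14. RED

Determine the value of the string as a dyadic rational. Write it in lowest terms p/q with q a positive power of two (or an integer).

4553/2048

Recurse on prefixes of the 14-edge string BLUE BLUE BLUE RED RED RED BLUE BLUE BLUE RED RED BLUE RED RED:
value(B) = { 0 |  } → 1
value(BB) = { 0; 1 |  } → 2
value(BBB) = { 0; 1; 2 |  } → 3
value(BBBR) = { 0; 1; 2 | 3 } → 5/2
value(BBBRR) = { 0; 1; 2 | 5/2; 3 } → 9/4
value(BBBRRR) = { 0; 1; 2 | 9/4; 5/2; 3 } → 17/8
value(BBBRRRB) = { 0; 1; 2; 17/8 | 9/4; 5/2; 3 } → 35/16
value(BBBRRRBB) = { 0; 1; 2; 17/8; 35/16 | 9/4; 5/2; 3 } → 71/32
value(BBBRRRBBB) = { 0; 1; 2; 17/8; 35/16; 71/32 | 9/4; 5/2; 3 } → 143/64
value(BBBRRRBBBR) = { 0; 1; 2; 17/8; 35/16; 71/32 | 143/64; 9/4; 5/2; 3 } → 285/128
value(BBBRRRBBBRR) = { 0; 1; 2; 17/8; 35/16; 71/32 | 285/128; 143/64; 9/4; 5/2; 3 } → 569/256
value(BBBRRRBBBRRB) = { 0; 1; 2; 17/8; 35/16; 71/32; 569/256 | 285/128; 143/64; 9/4; 5/2; 3 } → 1139/512
value(BBBRRRBBBRRBR) = { 0; 1; 2; 17/8; 35/16; 71/32; 569/256 | 1139/512; 285/128; 143/64; 9/4; 5/2; 3 } → 2277/1024
value(BBBRRRBBBRRBRR) = { 0; 1; 2; 17/8; 35/16; 71/32; 569/256 | 2277/1024; 1139/512; 285/128; 143/64; 9/4; 5/2; 3 } → 4553/2048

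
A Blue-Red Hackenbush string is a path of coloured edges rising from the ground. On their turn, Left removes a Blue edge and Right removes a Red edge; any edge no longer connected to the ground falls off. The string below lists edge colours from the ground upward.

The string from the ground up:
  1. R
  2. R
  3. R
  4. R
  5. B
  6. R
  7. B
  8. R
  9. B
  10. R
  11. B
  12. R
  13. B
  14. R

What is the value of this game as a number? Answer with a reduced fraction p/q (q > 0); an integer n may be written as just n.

-3755/1024

1 of 14 · R · max L −∞ · min R 0 = -1
2 of 14 · RR · max L −∞ · min R -1 = -2
3 of 14 · RRR · max L −∞ · min R -2 = -3
4 of 14 · RRRR · max L −∞ · min R -3 = -4
5 of 14 · RRRRB · max L -4 · min R -3 = -7/2
6 of 14 · RRRRBR · max L -4 · min R -7/2 = -15/4
7 of 14 · RRRRBRB · max L -15/4 · min R -7/2 = -29/8
8 of 14 · RRRRBRBR · max L -15/4 · min R -29/8 = -59/16
9 of 14 · RRRRBRBRB · max L -59/16 · min R -29/8 = -117/32
10 of 14 · RRRRBRBRBR · max L -59/16 · min R -117/32 = -235/64
11 of 14 · RRRRBRBRBRB · max L -235/64 · min R -117/32 = -469/128
12 of 14 · RRRRBRBRBRBR · max L -235/64 · min R -469/128 = -939/256
13 of 14 · RRRRBRBRBRBRB · max L -939/256 · min R -469/128 = -1877/512
14 of 14 · RRRRBRBRBRBRBR · max L -939/256 · min R -1877/512 = -3755/1024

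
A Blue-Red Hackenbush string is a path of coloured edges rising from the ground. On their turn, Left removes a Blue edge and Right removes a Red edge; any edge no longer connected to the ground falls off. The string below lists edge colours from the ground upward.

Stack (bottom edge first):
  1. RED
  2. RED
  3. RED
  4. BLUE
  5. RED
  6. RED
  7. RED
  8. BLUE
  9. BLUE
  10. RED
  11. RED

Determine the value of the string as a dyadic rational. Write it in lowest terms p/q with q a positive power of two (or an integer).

-743/256

R: Left { (no moves) }, Right { 0 } = simplest -1
RR: Left { (no moves) }, Right { -1,0 } = simplest -2
RRR: Left { (no moves) }, Right { -2,-1,0 } = simplest -3
RRRB: Left { -3 }, Right { -2,-1,0 } = simplest -5/2
RRRBR: Left { -3 }, Right { -5/2,-2,-1,0 } = simplest -11/4
RRRBRR: Left { -3 }, Right { -11/4,-5/2,-2,-1,0 } = simplest -23/8
RRRBRRR: Left { -3 }, Right { -23/8,-11/4,-5/2,-2,-1,0 } = simplest -47/16
RRRBRRRB: Left { -3,-47/16 }, Right { -23/8,-11/4,-5/2,-2,-1,0 } = simplest -93/32
RRRBRRRBB: Left { -3,-47/16,-93/32 }, Right { -23/8,-11/4,-5/2,-2,-1,0 } = simplest -185/64
RRRBRRRBBR: Left { -3,-47/16,-93/32 }, Right { -185/64,-23/8,-11/4,-5/2,-2,-1,0 } = simplest -371/128
RRRBRRRBBRR: Left { -3,-47/16,-93/32 }, Right { -371/128,-185/64,-23/8,-11/4,-5/2,-2,-1,0 } = simplest -743/256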